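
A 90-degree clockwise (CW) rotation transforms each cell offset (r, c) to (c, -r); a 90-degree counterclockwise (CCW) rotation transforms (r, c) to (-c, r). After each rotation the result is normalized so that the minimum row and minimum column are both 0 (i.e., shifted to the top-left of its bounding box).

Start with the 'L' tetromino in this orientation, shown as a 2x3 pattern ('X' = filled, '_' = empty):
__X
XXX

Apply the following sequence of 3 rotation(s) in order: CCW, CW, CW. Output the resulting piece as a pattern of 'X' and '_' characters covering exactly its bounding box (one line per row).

Answer: X_
X_
XX

Derivation:
Start:
__X
XXX
After rotation 1 (CCW):
XX
_X
_X
After rotation 2 (CW):
__X
XXX
After rotation 3 (CW):
X_
X_
XX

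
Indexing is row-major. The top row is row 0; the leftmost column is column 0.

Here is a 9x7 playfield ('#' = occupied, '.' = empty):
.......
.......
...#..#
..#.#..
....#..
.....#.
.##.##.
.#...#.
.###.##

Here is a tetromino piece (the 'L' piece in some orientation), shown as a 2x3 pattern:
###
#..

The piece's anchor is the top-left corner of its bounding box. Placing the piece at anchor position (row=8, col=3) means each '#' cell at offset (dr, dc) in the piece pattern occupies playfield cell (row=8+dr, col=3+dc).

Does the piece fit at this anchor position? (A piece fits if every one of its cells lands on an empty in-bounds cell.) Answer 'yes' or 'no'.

Check each piece cell at anchor (8, 3):
  offset (0,0) -> (8,3): occupied ('#') -> FAIL
  offset (0,1) -> (8,4): empty -> OK
  offset (0,2) -> (8,5): occupied ('#') -> FAIL
  offset (1,0) -> (9,3): out of bounds -> FAIL
All cells valid: no

Answer: no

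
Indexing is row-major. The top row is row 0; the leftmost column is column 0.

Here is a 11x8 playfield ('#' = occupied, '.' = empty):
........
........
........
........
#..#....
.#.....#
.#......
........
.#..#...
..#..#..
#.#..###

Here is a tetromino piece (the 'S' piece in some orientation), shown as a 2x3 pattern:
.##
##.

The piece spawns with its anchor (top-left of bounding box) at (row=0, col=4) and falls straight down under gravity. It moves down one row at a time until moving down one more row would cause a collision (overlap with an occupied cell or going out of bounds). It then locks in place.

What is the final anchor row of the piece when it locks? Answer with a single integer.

Answer: 6

Derivation:
Spawn at (row=0, col=4). Try each row:
  row 0: fits
  row 1: fits
  row 2: fits
  row 3: fits
  row 4: fits
  row 5: fits
  row 6: fits
  row 7: blocked -> lock at row 6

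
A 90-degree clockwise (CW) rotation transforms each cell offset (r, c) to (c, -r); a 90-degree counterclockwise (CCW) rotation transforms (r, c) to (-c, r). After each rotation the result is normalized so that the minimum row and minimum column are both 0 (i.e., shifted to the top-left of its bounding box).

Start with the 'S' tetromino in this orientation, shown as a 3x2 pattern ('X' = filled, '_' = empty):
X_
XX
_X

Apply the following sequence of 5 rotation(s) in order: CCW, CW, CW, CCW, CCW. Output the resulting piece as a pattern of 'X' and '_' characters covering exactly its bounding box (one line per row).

Start:
X_
XX
_X
After rotation 1 (CCW):
_XX
XX_
After rotation 2 (CW):
X_
XX
_X
After rotation 3 (CW):
_XX
XX_
After rotation 4 (CCW):
X_
XX
_X
After rotation 5 (CCW):
_XX
XX_

Answer: _XX
XX_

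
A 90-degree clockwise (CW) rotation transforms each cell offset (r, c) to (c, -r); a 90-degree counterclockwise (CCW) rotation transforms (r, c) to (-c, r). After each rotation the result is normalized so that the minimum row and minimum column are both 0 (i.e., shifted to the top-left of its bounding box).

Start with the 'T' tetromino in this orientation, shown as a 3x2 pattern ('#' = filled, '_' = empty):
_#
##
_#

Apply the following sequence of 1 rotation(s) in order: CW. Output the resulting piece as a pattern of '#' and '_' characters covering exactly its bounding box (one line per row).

Answer: _#_
###

Derivation:
Start:
_#
##
_#
After rotation 1 (CW):
_#_
###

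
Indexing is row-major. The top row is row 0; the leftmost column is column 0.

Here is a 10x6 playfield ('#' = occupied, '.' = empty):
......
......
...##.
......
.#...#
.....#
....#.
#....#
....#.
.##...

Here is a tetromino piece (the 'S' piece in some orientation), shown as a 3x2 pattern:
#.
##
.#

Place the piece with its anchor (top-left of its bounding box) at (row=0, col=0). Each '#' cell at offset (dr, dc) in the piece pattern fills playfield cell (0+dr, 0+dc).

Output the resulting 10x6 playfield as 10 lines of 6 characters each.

Fill (0+0,0+0) = (0,0)
Fill (0+1,0+0) = (1,0)
Fill (0+1,0+1) = (1,1)
Fill (0+2,0+1) = (2,1)

Answer: #.....
##....
.#.##.
......
.#...#
.....#
....#.
#....#
....#.
.##...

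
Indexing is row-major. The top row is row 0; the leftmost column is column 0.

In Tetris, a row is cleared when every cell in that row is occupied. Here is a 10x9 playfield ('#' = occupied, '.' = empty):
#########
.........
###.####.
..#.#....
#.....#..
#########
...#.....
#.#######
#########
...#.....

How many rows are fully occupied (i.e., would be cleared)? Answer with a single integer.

Answer: 3

Derivation:
Check each row:
  row 0: 0 empty cells -> FULL (clear)
  row 1: 9 empty cells -> not full
  row 2: 2 empty cells -> not full
  row 3: 7 empty cells -> not full
  row 4: 7 empty cells -> not full
  row 5: 0 empty cells -> FULL (clear)
  row 6: 8 empty cells -> not full
  row 7: 1 empty cell -> not full
  row 8: 0 empty cells -> FULL (clear)
  row 9: 8 empty cells -> not full
Total rows cleared: 3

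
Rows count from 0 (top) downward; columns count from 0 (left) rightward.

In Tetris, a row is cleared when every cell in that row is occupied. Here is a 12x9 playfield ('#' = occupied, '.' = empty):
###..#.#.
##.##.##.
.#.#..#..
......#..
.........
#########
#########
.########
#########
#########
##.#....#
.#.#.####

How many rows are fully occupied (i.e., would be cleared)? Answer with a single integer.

Check each row:
  row 0: 4 empty cells -> not full
  row 1: 3 empty cells -> not full
  row 2: 6 empty cells -> not full
  row 3: 8 empty cells -> not full
  row 4: 9 empty cells -> not full
  row 5: 0 empty cells -> FULL (clear)
  row 6: 0 empty cells -> FULL (clear)
  row 7: 1 empty cell -> not full
  row 8: 0 empty cells -> FULL (clear)
  row 9: 0 empty cells -> FULL (clear)
  row 10: 5 empty cells -> not full
  row 11: 3 empty cells -> not full
Total rows cleared: 4

Answer: 4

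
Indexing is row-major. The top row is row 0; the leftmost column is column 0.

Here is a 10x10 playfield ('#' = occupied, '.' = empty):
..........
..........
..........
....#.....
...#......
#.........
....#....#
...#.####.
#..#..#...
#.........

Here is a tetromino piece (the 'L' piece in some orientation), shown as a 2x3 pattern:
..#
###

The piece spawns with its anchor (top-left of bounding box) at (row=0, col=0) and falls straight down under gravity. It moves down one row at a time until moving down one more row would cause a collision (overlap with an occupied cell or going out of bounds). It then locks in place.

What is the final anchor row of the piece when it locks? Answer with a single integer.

Spawn at (row=0, col=0). Try each row:
  row 0: fits
  row 1: fits
  row 2: fits
  row 3: fits
  row 4: blocked -> lock at row 3

Answer: 3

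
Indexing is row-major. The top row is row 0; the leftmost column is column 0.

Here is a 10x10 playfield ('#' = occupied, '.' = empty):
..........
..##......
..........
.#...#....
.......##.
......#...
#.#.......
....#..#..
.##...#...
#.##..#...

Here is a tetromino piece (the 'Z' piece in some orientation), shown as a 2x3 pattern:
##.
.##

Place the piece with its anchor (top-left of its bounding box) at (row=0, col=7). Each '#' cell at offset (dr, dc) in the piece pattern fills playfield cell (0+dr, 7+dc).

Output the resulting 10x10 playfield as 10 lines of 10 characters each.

Answer: .......##.
..##....##
..........
.#...#....
.......##.
......#...
#.#.......
....#..#..
.##...#...
#.##..#...

Derivation:
Fill (0+0,7+0) = (0,7)
Fill (0+0,7+1) = (0,8)
Fill (0+1,7+1) = (1,8)
Fill (0+1,7+2) = (1,9)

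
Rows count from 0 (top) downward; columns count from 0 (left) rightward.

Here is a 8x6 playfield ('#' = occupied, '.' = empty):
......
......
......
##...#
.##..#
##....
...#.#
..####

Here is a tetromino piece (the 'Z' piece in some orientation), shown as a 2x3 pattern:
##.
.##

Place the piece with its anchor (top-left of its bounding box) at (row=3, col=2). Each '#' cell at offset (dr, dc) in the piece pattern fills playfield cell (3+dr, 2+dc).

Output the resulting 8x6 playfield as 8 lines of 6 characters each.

Fill (3+0,2+0) = (3,2)
Fill (3+0,2+1) = (3,3)
Fill (3+1,2+1) = (4,3)
Fill (3+1,2+2) = (4,4)

Answer: ......
......
......
####.#
.#####
##....
...#.#
..####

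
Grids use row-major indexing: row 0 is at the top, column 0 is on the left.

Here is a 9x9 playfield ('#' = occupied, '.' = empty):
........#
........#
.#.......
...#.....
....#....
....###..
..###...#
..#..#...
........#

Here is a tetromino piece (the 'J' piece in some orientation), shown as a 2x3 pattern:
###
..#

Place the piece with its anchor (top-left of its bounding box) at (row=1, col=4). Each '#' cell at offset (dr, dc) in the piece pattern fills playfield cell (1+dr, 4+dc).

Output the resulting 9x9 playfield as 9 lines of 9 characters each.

Fill (1+0,4+0) = (1,4)
Fill (1+0,4+1) = (1,5)
Fill (1+0,4+2) = (1,6)
Fill (1+1,4+2) = (2,6)

Answer: ........#
....###.#
.#....#..
...#.....
....#....
....###..
..###...#
..#..#...
........#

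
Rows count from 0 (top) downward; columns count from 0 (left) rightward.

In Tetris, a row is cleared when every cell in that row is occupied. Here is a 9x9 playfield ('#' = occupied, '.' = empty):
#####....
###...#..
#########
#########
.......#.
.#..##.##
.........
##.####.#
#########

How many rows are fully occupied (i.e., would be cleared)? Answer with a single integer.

Answer: 3

Derivation:
Check each row:
  row 0: 4 empty cells -> not full
  row 1: 5 empty cells -> not full
  row 2: 0 empty cells -> FULL (clear)
  row 3: 0 empty cells -> FULL (clear)
  row 4: 8 empty cells -> not full
  row 5: 4 empty cells -> not full
  row 6: 9 empty cells -> not full
  row 7: 2 empty cells -> not full
  row 8: 0 empty cells -> FULL (clear)
Total rows cleared: 3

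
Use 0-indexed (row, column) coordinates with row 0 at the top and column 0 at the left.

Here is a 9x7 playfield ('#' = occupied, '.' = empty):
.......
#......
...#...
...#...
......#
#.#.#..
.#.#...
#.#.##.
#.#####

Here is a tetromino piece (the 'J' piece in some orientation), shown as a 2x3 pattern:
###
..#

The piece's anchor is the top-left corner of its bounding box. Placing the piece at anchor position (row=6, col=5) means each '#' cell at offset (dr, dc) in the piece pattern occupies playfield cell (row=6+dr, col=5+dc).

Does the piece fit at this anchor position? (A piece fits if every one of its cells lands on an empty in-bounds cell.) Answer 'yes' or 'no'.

Check each piece cell at anchor (6, 5):
  offset (0,0) -> (6,5): empty -> OK
  offset (0,1) -> (6,6): empty -> OK
  offset (0,2) -> (6,7): out of bounds -> FAIL
  offset (1,2) -> (7,7): out of bounds -> FAIL
All cells valid: no

Answer: no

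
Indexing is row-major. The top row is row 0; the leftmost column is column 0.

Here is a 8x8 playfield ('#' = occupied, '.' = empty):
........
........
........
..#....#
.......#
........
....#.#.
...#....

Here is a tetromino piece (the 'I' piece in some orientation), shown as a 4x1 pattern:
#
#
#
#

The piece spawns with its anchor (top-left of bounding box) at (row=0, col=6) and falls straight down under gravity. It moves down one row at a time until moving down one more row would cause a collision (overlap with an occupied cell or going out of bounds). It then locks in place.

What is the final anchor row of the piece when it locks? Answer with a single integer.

Spawn at (row=0, col=6). Try each row:
  row 0: fits
  row 1: fits
  row 2: fits
  row 3: blocked -> lock at row 2

Answer: 2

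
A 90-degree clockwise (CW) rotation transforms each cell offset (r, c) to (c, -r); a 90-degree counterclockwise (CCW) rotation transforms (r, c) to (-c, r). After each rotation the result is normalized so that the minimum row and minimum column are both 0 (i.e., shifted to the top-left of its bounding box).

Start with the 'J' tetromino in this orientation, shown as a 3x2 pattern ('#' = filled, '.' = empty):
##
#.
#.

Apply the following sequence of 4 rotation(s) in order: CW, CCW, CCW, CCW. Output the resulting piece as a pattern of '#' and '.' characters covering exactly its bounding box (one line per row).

Answer: .#
.#
##

Derivation:
Start:
##
#.
#.
After rotation 1 (CW):
###
..#
After rotation 2 (CCW):
##
#.
#.
After rotation 3 (CCW):
#..
###
After rotation 4 (CCW):
.#
.#
##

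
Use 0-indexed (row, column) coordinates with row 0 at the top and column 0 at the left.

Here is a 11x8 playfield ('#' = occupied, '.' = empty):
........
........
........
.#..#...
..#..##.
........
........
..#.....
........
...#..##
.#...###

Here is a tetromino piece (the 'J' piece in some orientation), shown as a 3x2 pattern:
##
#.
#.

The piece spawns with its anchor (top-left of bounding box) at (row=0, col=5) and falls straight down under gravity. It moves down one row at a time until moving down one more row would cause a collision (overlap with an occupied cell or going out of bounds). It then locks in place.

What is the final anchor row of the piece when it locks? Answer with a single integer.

Spawn at (row=0, col=5). Try each row:
  row 0: fits
  row 1: fits
  row 2: blocked -> lock at row 1

Answer: 1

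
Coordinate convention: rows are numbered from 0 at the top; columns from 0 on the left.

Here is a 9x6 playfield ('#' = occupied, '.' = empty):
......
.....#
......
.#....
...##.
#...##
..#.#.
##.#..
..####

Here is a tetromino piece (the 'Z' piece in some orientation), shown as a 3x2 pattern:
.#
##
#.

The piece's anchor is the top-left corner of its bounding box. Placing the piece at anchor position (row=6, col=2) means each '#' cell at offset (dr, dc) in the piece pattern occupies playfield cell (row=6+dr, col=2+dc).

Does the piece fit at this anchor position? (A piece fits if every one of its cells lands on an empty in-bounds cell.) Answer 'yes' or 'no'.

Check each piece cell at anchor (6, 2):
  offset (0,1) -> (6,3): empty -> OK
  offset (1,0) -> (7,2): empty -> OK
  offset (1,1) -> (7,3): occupied ('#') -> FAIL
  offset (2,0) -> (8,2): occupied ('#') -> FAIL
All cells valid: no

Answer: no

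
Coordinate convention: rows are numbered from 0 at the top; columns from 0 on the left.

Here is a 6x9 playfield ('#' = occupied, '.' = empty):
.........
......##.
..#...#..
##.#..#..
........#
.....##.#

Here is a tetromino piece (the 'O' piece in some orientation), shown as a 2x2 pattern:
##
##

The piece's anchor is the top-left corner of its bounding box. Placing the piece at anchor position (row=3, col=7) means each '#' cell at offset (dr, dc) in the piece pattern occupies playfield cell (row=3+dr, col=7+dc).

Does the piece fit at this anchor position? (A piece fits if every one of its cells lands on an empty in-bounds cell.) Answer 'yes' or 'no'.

Check each piece cell at anchor (3, 7):
  offset (0,0) -> (3,7): empty -> OK
  offset (0,1) -> (3,8): empty -> OK
  offset (1,0) -> (4,7): empty -> OK
  offset (1,1) -> (4,8): occupied ('#') -> FAIL
All cells valid: no

Answer: no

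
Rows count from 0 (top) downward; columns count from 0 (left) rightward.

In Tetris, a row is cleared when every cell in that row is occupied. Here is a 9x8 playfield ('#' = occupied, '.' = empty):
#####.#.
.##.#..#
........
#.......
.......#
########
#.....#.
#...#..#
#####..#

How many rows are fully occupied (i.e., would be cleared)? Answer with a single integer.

Answer: 1

Derivation:
Check each row:
  row 0: 2 empty cells -> not full
  row 1: 4 empty cells -> not full
  row 2: 8 empty cells -> not full
  row 3: 7 empty cells -> not full
  row 4: 7 empty cells -> not full
  row 5: 0 empty cells -> FULL (clear)
  row 6: 6 empty cells -> not full
  row 7: 5 empty cells -> not full
  row 8: 2 empty cells -> not full
Total rows cleared: 1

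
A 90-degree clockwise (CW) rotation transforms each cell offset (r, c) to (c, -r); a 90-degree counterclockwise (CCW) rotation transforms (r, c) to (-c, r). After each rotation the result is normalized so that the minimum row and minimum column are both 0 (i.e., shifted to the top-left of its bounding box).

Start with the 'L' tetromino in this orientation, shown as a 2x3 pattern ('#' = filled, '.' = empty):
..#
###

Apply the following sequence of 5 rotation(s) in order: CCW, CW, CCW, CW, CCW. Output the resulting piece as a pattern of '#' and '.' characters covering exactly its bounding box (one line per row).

Answer: ##
.#
.#

Derivation:
Start:
..#
###
After rotation 1 (CCW):
##
.#
.#
After rotation 2 (CW):
..#
###
After rotation 3 (CCW):
##
.#
.#
After rotation 4 (CW):
..#
###
After rotation 5 (CCW):
##
.#
.#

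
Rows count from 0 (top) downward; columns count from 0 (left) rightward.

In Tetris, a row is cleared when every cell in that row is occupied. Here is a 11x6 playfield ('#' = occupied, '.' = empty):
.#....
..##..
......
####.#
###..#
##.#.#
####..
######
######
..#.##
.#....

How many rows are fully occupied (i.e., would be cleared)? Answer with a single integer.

Answer: 2

Derivation:
Check each row:
  row 0: 5 empty cells -> not full
  row 1: 4 empty cells -> not full
  row 2: 6 empty cells -> not full
  row 3: 1 empty cell -> not full
  row 4: 2 empty cells -> not full
  row 5: 2 empty cells -> not full
  row 6: 2 empty cells -> not full
  row 7: 0 empty cells -> FULL (clear)
  row 8: 0 empty cells -> FULL (clear)
  row 9: 3 empty cells -> not full
  row 10: 5 empty cells -> not full
Total rows cleared: 2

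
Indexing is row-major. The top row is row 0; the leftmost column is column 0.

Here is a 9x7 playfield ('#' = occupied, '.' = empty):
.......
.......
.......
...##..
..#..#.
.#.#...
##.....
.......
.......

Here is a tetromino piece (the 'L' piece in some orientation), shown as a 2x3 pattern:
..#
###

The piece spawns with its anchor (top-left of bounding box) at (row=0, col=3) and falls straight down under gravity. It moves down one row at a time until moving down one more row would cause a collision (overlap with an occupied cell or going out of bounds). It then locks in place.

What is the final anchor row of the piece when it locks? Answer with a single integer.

Spawn at (row=0, col=3). Try each row:
  row 0: fits
  row 1: fits
  row 2: blocked -> lock at row 1

Answer: 1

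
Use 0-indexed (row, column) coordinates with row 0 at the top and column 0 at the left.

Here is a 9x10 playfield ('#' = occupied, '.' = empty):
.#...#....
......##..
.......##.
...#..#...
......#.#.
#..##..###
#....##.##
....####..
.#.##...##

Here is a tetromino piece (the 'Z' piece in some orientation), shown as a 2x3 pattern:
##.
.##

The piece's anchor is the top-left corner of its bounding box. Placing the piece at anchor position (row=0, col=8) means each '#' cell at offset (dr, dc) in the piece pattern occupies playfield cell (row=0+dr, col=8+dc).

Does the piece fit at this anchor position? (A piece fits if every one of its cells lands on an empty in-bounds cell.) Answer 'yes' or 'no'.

Check each piece cell at anchor (0, 8):
  offset (0,0) -> (0,8): empty -> OK
  offset (0,1) -> (0,9): empty -> OK
  offset (1,1) -> (1,9): empty -> OK
  offset (1,2) -> (1,10): out of bounds -> FAIL
All cells valid: no

Answer: no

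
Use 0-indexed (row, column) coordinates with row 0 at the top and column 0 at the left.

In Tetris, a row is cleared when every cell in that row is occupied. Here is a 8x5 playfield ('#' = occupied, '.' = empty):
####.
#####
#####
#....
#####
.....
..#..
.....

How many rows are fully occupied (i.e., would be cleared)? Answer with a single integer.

Answer: 3

Derivation:
Check each row:
  row 0: 1 empty cell -> not full
  row 1: 0 empty cells -> FULL (clear)
  row 2: 0 empty cells -> FULL (clear)
  row 3: 4 empty cells -> not full
  row 4: 0 empty cells -> FULL (clear)
  row 5: 5 empty cells -> not full
  row 6: 4 empty cells -> not full
  row 7: 5 empty cells -> not full
Total rows cleared: 3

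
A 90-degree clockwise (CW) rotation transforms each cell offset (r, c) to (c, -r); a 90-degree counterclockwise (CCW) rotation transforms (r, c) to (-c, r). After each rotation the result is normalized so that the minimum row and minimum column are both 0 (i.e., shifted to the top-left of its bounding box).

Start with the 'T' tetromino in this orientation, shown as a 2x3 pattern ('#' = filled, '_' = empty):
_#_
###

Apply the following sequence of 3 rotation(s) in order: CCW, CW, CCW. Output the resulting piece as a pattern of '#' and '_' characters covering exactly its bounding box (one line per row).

Answer: _#
##
_#

Derivation:
Start:
_#_
###
After rotation 1 (CCW):
_#
##
_#
After rotation 2 (CW):
_#_
###
After rotation 3 (CCW):
_#
##
_#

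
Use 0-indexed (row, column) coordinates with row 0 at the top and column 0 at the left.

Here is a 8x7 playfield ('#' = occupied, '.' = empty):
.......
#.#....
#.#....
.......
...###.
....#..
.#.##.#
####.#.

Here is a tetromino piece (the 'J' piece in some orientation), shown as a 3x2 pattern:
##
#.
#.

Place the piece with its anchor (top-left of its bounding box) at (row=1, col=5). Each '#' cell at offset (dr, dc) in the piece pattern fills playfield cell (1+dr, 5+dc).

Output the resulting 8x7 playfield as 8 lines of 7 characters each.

Answer: .......
#.#..##
#.#..#.
.....#.
...###.
....#..
.#.##.#
####.#.

Derivation:
Fill (1+0,5+0) = (1,5)
Fill (1+0,5+1) = (1,6)
Fill (1+1,5+0) = (2,5)
Fill (1+2,5+0) = (3,5)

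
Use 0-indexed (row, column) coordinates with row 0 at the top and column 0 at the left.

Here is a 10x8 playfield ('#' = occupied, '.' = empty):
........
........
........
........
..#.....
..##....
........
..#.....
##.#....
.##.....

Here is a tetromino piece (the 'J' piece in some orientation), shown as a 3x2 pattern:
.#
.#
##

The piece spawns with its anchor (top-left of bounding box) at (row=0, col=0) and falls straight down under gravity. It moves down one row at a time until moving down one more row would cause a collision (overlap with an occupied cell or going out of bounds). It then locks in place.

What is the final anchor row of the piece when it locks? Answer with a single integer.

Spawn at (row=0, col=0). Try each row:
  row 0: fits
  row 1: fits
  row 2: fits
  row 3: fits
  row 4: fits
  row 5: fits
  row 6: blocked -> lock at row 5

Answer: 5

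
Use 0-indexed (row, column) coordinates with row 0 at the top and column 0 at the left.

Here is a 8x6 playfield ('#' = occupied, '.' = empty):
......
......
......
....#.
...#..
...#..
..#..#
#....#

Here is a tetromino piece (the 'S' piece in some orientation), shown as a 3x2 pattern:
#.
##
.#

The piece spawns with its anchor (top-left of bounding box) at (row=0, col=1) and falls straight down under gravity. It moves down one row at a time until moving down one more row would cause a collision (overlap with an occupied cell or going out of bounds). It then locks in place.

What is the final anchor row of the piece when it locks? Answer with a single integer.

Answer: 3

Derivation:
Spawn at (row=0, col=1). Try each row:
  row 0: fits
  row 1: fits
  row 2: fits
  row 3: fits
  row 4: blocked -> lock at row 3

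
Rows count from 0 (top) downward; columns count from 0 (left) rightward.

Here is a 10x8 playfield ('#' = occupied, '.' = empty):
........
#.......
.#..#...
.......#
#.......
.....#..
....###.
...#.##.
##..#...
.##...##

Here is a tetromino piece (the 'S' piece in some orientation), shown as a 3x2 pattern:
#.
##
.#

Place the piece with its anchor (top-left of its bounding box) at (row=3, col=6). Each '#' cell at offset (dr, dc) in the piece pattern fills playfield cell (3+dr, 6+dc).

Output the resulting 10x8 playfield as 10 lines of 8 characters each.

Answer: ........
#.......
.#..#...
......##
#.....##
.....#.#
....###.
...#.##.
##..#...
.##...##

Derivation:
Fill (3+0,6+0) = (3,6)
Fill (3+1,6+0) = (4,6)
Fill (3+1,6+1) = (4,7)
Fill (3+2,6+1) = (5,7)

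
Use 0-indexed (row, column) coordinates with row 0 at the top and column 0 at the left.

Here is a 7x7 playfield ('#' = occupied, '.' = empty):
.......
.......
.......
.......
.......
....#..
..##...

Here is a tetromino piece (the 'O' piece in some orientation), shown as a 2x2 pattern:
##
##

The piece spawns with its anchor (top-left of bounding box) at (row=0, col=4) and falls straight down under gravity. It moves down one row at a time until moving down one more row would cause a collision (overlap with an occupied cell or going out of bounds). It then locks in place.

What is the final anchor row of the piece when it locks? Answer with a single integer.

Answer: 3

Derivation:
Spawn at (row=0, col=4). Try each row:
  row 0: fits
  row 1: fits
  row 2: fits
  row 3: fits
  row 4: blocked -> lock at row 3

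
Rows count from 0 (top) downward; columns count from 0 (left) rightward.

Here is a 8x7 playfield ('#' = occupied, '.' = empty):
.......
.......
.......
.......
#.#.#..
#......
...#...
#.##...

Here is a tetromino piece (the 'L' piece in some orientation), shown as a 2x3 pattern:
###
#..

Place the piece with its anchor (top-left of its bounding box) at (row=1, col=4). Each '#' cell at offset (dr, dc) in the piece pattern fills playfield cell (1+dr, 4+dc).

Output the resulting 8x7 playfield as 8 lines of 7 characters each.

Answer: .......
....###
....#..
.......
#.#.#..
#......
...#...
#.##...

Derivation:
Fill (1+0,4+0) = (1,4)
Fill (1+0,4+1) = (1,5)
Fill (1+0,4+2) = (1,6)
Fill (1+1,4+0) = (2,4)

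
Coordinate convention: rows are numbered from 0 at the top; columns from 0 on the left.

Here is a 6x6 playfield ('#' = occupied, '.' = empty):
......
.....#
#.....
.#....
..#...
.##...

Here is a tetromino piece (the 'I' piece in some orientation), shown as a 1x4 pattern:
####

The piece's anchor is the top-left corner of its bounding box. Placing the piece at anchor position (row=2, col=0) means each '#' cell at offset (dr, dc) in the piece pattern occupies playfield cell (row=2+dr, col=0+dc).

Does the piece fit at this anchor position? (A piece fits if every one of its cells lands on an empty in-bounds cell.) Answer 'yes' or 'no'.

Check each piece cell at anchor (2, 0):
  offset (0,0) -> (2,0): occupied ('#') -> FAIL
  offset (0,1) -> (2,1): empty -> OK
  offset (0,2) -> (2,2): empty -> OK
  offset (0,3) -> (2,3): empty -> OK
All cells valid: no

Answer: no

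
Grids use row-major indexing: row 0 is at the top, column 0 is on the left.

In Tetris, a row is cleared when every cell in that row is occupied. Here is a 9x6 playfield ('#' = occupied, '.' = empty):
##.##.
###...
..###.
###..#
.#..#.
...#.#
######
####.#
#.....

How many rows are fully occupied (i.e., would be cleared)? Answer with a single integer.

Check each row:
  row 0: 2 empty cells -> not full
  row 1: 3 empty cells -> not full
  row 2: 3 empty cells -> not full
  row 3: 2 empty cells -> not full
  row 4: 4 empty cells -> not full
  row 5: 4 empty cells -> not full
  row 6: 0 empty cells -> FULL (clear)
  row 7: 1 empty cell -> not full
  row 8: 5 empty cells -> not full
Total rows cleared: 1

Answer: 1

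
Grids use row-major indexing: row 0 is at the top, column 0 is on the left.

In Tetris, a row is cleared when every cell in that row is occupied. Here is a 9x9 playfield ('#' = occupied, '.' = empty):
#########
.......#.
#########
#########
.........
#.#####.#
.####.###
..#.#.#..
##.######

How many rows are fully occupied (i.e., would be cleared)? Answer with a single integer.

Answer: 3

Derivation:
Check each row:
  row 0: 0 empty cells -> FULL (clear)
  row 1: 8 empty cells -> not full
  row 2: 0 empty cells -> FULL (clear)
  row 3: 0 empty cells -> FULL (clear)
  row 4: 9 empty cells -> not full
  row 5: 2 empty cells -> not full
  row 6: 2 empty cells -> not full
  row 7: 6 empty cells -> not full
  row 8: 1 empty cell -> not full
Total rows cleared: 3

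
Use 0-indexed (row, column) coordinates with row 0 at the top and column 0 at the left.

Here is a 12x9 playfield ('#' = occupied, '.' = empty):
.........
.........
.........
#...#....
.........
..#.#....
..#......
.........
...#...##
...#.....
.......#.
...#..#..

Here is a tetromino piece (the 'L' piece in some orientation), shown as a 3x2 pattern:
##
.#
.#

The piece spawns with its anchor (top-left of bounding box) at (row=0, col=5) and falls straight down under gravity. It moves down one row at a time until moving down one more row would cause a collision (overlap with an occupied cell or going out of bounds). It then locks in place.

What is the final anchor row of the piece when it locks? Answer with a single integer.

Answer: 8

Derivation:
Spawn at (row=0, col=5). Try each row:
  row 0: fits
  row 1: fits
  row 2: fits
  row 3: fits
  row 4: fits
  row 5: fits
  row 6: fits
  row 7: fits
  row 8: fits
  row 9: blocked -> lock at row 8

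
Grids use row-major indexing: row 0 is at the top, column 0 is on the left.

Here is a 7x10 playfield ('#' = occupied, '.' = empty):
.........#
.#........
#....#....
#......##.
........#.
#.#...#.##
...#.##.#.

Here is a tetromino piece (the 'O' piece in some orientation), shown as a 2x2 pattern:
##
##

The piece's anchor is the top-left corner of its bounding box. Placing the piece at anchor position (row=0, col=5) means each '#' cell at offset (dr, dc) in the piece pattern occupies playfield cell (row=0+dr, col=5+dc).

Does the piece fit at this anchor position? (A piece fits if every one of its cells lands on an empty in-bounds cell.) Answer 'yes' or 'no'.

Answer: yes

Derivation:
Check each piece cell at anchor (0, 5):
  offset (0,0) -> (0,5): empty -> OK
  offset (0,1) -> (0,6): empty -> OK
  offset (1,0) -> (1,5): empty -> OK
  offset (1,1) -> (1,6): empty -> OK
All cells valid: yes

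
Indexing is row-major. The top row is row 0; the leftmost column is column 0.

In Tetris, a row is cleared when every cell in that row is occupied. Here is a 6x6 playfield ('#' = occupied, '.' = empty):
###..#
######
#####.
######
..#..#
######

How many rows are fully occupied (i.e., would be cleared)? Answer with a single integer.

Answer: 3

Derivation:
Check each row:
  row 0: 2 empty cells -> not full
  row 1: 0 empty cells -> FULL (clear)
  row 2: 1 empty cell -> not full
  row 3: 0 empty cells -> FULL (clear)
  row 4: 4 empty cells -> not full
  row 5: 0 empty cells -> FULL (clear)
Total rows cleared: 3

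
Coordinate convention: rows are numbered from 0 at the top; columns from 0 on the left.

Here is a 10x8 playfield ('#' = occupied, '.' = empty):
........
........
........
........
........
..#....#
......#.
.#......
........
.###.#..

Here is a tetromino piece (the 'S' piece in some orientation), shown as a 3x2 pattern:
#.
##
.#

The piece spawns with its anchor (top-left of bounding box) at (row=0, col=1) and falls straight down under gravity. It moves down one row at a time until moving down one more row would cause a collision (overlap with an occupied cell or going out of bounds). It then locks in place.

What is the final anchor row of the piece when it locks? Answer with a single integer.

Answer: 2

Derivation:
Spawn at (row=0, col=1). Try each row:
  row 0: fits
  row 1: fits
  row 2: fits
  row 3: blocked -> lock at row 2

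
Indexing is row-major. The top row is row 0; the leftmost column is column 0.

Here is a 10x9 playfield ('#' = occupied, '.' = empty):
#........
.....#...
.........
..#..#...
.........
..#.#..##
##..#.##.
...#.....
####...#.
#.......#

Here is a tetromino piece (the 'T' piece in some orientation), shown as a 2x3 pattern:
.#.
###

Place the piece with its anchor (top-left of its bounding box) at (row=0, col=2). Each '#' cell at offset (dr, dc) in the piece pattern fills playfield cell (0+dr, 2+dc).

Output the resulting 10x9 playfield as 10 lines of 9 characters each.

Answer: #..#.....
..####...
.........
..#..#...
.........
..#.#..##
##..#.##.
...#.....
####...#.
#.......#

Derivation:
Fill (0+0,2+1) = (0,3)
Fill (0+1,2+0) = (1,2)
Fill (0+1,2+1) = (1,3)
Fill (0+1,2+2) = (1,4)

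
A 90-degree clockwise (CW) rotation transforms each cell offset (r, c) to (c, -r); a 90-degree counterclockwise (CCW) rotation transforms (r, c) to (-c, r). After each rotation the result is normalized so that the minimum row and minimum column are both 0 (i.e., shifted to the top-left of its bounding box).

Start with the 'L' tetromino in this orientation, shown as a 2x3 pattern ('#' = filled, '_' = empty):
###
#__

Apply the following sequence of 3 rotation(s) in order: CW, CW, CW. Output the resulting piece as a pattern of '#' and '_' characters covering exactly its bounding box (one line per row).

Answer: #_
#_
##

Derivation:
Start:
###
#__
After rotation 1 (CW):
##
_#
_#
After rotation 2 (CW):
__#
###
After rotation 3 (CW):
#_
#_
##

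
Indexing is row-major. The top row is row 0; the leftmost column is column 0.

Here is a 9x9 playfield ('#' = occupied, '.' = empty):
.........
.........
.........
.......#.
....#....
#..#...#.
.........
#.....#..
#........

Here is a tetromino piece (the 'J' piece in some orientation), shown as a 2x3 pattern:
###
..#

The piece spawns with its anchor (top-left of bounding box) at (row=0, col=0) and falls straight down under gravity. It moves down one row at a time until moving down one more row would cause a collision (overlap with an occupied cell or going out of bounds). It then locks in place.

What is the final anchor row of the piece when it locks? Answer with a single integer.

Answer: 4

Derivation:
Spawn at (row=0, col=0). Try each row:
  row 0: fits
  row 1: fits
  row 2: fits
  row 3: fits
  row 4: fits
  row 5: blocked -> lock at row 4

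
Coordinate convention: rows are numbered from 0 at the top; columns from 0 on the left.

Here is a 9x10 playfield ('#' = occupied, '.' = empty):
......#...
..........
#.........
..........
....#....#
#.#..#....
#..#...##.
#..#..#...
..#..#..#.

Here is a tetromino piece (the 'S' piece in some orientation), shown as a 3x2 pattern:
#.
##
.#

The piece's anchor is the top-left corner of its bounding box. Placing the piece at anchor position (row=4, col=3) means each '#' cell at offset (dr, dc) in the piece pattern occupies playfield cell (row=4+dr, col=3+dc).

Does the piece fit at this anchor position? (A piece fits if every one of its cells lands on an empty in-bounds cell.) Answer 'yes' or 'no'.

Check each piece cell at anchor (4, 3):
  offset (0,0) -> (4,3): empty -> OK
  offset (1,0) -> (5,3): empty -> OK
  offset (1,1) -> (5,4): empty -> OK
  offset (2,1) -> (6,4): empty -> OK
All cells valid: yes

Answer: yes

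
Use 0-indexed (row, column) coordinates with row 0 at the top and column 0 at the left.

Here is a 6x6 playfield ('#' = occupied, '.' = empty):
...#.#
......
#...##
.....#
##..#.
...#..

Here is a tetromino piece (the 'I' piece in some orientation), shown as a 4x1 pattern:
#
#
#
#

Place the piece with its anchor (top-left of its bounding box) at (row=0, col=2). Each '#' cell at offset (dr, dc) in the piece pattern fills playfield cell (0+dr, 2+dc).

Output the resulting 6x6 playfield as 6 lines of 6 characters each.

Fill (0+0,2+0) = (0,2)
Fill (0+1,2+0) = (1,2)
Fill (0+2,2+0) = (2,2)
Fill (0+3,2+0) = (3,2)

Answer: ..##.#
..#...
#.#.##
..#..#
##..#.
...#..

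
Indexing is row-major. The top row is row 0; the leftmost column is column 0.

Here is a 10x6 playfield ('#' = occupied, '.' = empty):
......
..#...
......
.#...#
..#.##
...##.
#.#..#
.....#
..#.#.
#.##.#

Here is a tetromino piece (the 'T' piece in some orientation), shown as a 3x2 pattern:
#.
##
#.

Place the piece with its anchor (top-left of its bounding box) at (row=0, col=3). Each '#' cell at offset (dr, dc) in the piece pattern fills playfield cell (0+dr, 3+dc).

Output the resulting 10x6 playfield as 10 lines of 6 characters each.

Answer: ...#..
..###.
...#..
.#...#
..#.##
...##.
#.#..#
.....#
..#.#.
#.##.#

Derivation:
Fill (0+0,3+0) = (0,3)
Fill (0+1,3+0) = (1,3)
Fill (0+1,3+1) = (1,4)
Fill (0+2,3+0) = (2,3)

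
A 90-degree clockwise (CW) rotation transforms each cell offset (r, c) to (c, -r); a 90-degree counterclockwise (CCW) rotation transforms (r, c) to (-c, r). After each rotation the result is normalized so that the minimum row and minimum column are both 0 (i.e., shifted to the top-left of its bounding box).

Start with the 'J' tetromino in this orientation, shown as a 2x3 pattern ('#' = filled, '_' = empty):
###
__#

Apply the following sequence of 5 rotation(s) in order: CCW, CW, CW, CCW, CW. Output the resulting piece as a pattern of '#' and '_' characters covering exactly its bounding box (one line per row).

Start:
###
__#
After rotation 1 (CCW):
##
#_
#_
After rotation 2 (CW):
###
__#
After rotation 3 (CW):
_#
_#
##
After rotation 4 (CCW):
###
__#
After rotation 5 (CW):
_#
_#
##

Answer: _#
_#
##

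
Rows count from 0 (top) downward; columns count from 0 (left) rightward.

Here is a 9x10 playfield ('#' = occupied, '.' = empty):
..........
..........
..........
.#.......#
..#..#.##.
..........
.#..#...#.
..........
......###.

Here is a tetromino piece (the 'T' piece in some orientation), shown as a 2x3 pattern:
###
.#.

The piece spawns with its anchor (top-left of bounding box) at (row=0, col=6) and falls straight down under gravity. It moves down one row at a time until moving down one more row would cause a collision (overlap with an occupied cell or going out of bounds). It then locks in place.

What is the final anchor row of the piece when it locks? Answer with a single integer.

Answer: 2

Derivation:
Spawn at (row=0, col=6). Try each row:
  row 0: fits
  row 1: fits
  row 2: fits
  row 3: blocked -> lock at row 2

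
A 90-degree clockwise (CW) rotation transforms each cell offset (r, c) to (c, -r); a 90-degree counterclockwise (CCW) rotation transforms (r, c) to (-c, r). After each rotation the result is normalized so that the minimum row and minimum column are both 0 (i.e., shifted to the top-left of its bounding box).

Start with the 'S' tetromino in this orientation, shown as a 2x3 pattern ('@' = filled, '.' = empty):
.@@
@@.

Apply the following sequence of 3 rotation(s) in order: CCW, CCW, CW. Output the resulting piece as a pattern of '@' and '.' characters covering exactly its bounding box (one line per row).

Answer: @.
@@
.@

Derivation:
Start:
.@@
@@.
After rotation 1 (CCW):
@.
@@
.@
After rotation 2 (CCW):
.@@
@@.
After rotation 3 (CW):
@.
@@
.@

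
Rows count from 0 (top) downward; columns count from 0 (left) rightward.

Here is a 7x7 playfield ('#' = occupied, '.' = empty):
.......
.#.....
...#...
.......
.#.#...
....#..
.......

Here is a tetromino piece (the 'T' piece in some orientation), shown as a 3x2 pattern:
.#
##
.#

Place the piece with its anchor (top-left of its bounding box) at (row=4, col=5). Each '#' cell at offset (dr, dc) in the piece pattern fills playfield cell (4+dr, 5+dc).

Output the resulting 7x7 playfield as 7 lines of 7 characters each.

Answer: .......
.#.....
...#...
.......
.#.#..#
....###
......#

Derivation:
Fill (4+0,5+1) = (4,6)
Fill (4+1,5+0) = (5,5)
Fill (4+1,5+1) = (5,6)
Fill (4+2,5+1) = (6,6)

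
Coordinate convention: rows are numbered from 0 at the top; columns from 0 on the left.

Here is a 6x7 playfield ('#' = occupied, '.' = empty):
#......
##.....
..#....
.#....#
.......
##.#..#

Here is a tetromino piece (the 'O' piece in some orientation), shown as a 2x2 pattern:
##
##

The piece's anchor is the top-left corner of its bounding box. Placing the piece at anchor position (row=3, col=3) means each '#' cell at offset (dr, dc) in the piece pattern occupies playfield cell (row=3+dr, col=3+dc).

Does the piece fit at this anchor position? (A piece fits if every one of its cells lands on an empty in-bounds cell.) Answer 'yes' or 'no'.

Answer: yes

Derivation:
Check each piece cell at anchor (3, 3):
  offset (0,0) -> (3,3): empty -> OK
  offset (0,1) -> (3,4): empty -> OK
  offset (1,0) -> (4,3): empty -> OK
  offset (1,1) -> (4,4): empty -> OK
All cells valid: yes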